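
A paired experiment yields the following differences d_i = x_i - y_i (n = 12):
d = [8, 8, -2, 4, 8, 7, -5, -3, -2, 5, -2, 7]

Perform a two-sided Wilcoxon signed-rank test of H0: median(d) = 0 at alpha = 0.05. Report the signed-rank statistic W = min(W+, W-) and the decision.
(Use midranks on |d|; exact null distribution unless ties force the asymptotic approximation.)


Step 1: Drop any zero differences (none here) and take |d_i|.
|d| = [8, 8, 2, 4, 8, 7, 5, 3, 2, 5, 2, 7]
Step 2: Midrank |d_i| (ties get averaged ranks).
ranks: |8|->11, |8|->11, |2|->2, |4|->5, |8|->11, |7|->8.5, |5|->6.5, |3|->4, |2|->2, |5|->6.5, |2|->2, |7|->8.5
Step 3: Attach original signs; sum ranks with positive sign and with negative sign.
W+ = 11 + 11 + 5 + 11 + 8.5 + 6.5 + 8.5 = 61.5
W- = 2 + 6.5 + 4 + 2 + 2 = 16.5
(Check: W+ + W- = 78 should equal n(n+1)/2 = 78.)
Step 4: Test statistic W = min(W+, W-) = 16.5.
Step 5: Ties in |d|, so use the tie-corrected normal approximation.
        E[W] = n(n+1)/4 = 12*13/4 = 39.
        Tie groups: |d|=2 (t=3), |d|=5 (t=2), |d|=7 (t=2), |d|=8 (t=3); sum(t^3 - t) = 60.
        Var[W] = n(n+1)(2n+1)/24 - sum(t^3-t)/48 = 3900/24 - 60/48 = 161.25.
        z = (W - E[W]) / sqrt(Var[W]) = (16.5 - 39) / 12.6984 = -1.7719.
        Two-sided p = 2*Phi(z) = 0.076416.
Step 6: alpha = 0.05. fail to reject H0.

W+ = 61.5, W- = 16.5, W = min = 16.5, p = 0.076416, fail to reject H0.


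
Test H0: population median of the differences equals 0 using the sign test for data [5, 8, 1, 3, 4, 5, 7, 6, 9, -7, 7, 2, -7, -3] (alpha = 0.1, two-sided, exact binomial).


Step 1: Discard zero differences. Original n = 14; n_eff = number of nonzero differences = 14.
Nonzero differences (with sign): +5, +8, +1, +3, +4, +5, +7, +6, +9, -7, +7, +2, -7, -3
Step 2: Count signs: positive = 11, negative = 3.
Step 3: Under H0: P(positive) = 0.5, so the number of positives S ~ Bin(14, 0.5).
Step 4: Two-sided exact p-value = sum of Bin(14,0.5) probabilities at or below the observed probability = 0.057373.
Step 5: alpha = 0.1. reject H0.

n_eff = 14, pos = 11, neg = 3, p = 0.057373, reject H0.


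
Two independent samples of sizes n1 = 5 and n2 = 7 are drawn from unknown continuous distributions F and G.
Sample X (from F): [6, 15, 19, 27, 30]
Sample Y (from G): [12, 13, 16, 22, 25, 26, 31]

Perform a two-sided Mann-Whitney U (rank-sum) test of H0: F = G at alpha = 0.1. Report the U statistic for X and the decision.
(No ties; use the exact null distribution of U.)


Step 1: Combine and sort all 12 observations; assign midranks.
sorted (value, group): (6,X), (12,Y), (13,Y), (15,X), (16,Y), (19,X), (22,Y), (25,Y), (26,Y), (27,X), (30,X), (31,Y)
ranks: 6->1, 12->2, 13->3, 15->4, 16->5, 19->6, 22->7, 25->8, 26->9, 27->10, 30->11, 31->12
Step 2: Rank sum for X: R1 = 1 + 4 + 6 + 10 + 11 = 32.
Step 3: U_X = R1 - n1(n1+1)/2 = 32 - 5*6/2 = 32 - 15 = 17.
       U_Y = n1*n2 - U_X = 35 - 17 = 18.
Step 4: No ties, so the exact null distribution of U (based on enumerating the C(12,5) = 792 equally likely rank assignments) gives the two-sided p-value.
Step 5: p-value = 1.000000; compare to alpha = 0.1. fail to reject H0.

U_X = 17, p = 1.000000, fail to reject H0 at alpha = 0.1.


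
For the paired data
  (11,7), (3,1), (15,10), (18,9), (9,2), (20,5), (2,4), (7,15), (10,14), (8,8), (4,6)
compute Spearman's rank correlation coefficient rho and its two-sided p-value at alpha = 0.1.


Step 1: Rank x and y separately (midranks; no ties here).
rank(x): 11->8, 3->2, 15->9, 18->10, 9->6, 20->11, 2->1, 7->4, 10->7, 8->5, 4->3
rank(y): 7->6, 1->1, 10->9, 9->8, 2->2, 5->4, 4->3, 15->11, 14->10, 8->7, 6->5
Step 2: d_i = R_x(i) - R_y(i); compute d_i^2.
  (8-6)^2=4, (2-1)^2=1, (9-9)^2=0, (10-8)^2=4, (6-2)^2=16, (11-4)^2=49, (1-3)^2=4, (4-11)^2=49, (7-10)^2=9, (5-7)^2=4, (3-5)^2=4
sum(d^2) = 144.
Step 3: rho = 1 - 6*144 / (11*(11^2 - 1)) = 1 - 864/1320 = 0.345455.
Step 4: Under H0, t = rho * sqrt((n-2)/(1-rho^2)) = 1.1044 ~ t(9).
Step 5: Two-sided p-value from the t-distribution with 9 df = 0.298089.
Step 6: alpha = 0.1. fail to reject H0.

rho = 0.3455, p = 0.298089, fail to reject H0 at alpha = 0.1.


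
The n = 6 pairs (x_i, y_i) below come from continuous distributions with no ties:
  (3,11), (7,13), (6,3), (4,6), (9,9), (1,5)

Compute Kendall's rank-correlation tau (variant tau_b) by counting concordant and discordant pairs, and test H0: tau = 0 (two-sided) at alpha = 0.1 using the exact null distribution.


Step 1: Enumerate the 15 unordered pairs (i,j) with i<j and classify each by sign(x_j-x_i) * sign(y_j-y_i).
  (1,2):dx=+4,dy=+2->C; (1,3):dx=+3,dy=-8->D; (1,4):dx=+1,dy=-5->D; (1,5):dx=+6,dy=-2->D
  (1,6):dx=-2,dy=-6->C; (2,3):dx=-1,dy=-10->C; (2,4):dx=-3,dy=-7->C; (2,5):dx=+2,dy=-4->D
  (2,6):dx=-6,dy=-8->C; (3,4):dx=-2,dy=+3->D; (3,5):dx=+3,dy=+6->C; (3,6):dx=-5,dy=+2->D
  (4,5):dx=+5,dy=+3->C; (4,6):dx=-3,dy=-1->C; (5,6):dx=-8,dy=-4->C
Step 2: C = 9, D = 6, total pairs = 15.
Step 3: tau = (C - D)/(n(n-1)/2) = (9 - 6)/15 = 0.200000.
Step 4: Exact two-sided p-value (enumerate n! = 720 permutations of y under H0): p = 0.719444.
Step 5: alpha = 0.1. fail to reject H0.

tau_b = 0.2000 (C=9, D=6), p = 0.719444, fail to reject H0.


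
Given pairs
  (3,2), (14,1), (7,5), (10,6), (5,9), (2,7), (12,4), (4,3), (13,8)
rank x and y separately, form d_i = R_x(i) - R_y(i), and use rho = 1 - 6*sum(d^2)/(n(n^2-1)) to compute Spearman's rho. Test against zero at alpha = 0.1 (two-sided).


Step 1: Rank x and y separately (midranks; no ties here).
rank(x): 3->2, 14->9, 7->5, 10->6, 5->4, 2->1, 12->7, 4->3, 13->8
rank(y): 2->2, 1->1, 5->5, 6->6, 9->9, 7->7, 4->4, 3->3, 8->8
Step 2: d_i = R_x(i) - R_y(i); compute d_i^2.
  (2-2)^2=0, (9-1)^2=64, (5-5)^2=0, (6-6)^2=0, (4-9)^2=25, (1-7)^2=36, (7-4)^2=9, (3-3)^2=0, (8-8)^2=0
sum(d^2) = 134.
Step 3: rho = 1 - 6*134 / (9*(9^2 - 1)) = 1 - 804/720 = -0.116667.
Step 4: Under H0, t = rho * sqrt((n-2)/(1-rho^2)) = -0.3108 ~ t(7).
Step 5: Two-sided p-value from the t-distribution with 7 df = 0.765008.
Step 6: alpha = 0.1. fail to reject H0.

rho = -0.1167, p = 0.765008, fail to reject H0 at alpha = 0.1.


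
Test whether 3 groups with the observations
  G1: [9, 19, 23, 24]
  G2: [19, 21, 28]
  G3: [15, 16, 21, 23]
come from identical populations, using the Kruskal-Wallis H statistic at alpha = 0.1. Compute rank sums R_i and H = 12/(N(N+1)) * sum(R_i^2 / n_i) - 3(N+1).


Step 1: Combine all N = 11 observations and assign midranks.
sorted (value, group, rank): (9,G1,1), (15,G3,2), (16,G3,3), (19,G1,4.5), (19,G2,4.5), (21,G2,6.5), (21,G3,6.5), (23,G1,8.5), (23,G3,8.5), (24,G1,10), (28,G2,11)
Step 2: Sum ranks within each group.
R_1 = 24 (n_1 = 4)
R_2 = 22 (n_2 = 3)
R_3 = 20 (n_3 = 4)
Step 3: H = 12/(N(N+1)) * sum(R_i^2/n_i) - 3(N+1)
     = 12/(11*12) * (24^2/4 + 22^2/3 + 20^2/4) - 3*12
     = 0.090909 * 405.333 - 36
     = 0.848485.
Step 4: Ties present; correction factor C = 1 - 18/(11^3 - 11) = 0.986364. Corrected H = 0.848485 / 0.986364 = 0.860215.
Step 5: Under H0, H ~ chi^2(2); p-value = 0.650439.
Step 6: alpha = 0.1. fail to reject H0.

H = 0.8602, df = 2, p = 0.650439, fail to reject H0.


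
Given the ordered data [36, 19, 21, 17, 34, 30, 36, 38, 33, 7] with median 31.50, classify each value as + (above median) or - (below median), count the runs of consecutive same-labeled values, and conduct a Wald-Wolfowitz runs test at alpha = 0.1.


Step 1: Compute median = 31.50; label A = above, B = below.
Labels in order: ABBBABAAAB  (n_A = 5, n_B = 5)
Step 2: Count runs R = 6.
Step 3: Under H0 (random ordering), E[R] = 2*n_A*n_B/(n_A+n_B) + 1 = 2*5*5/10 + 1 = 6.0000.
        Var[R] = 2*n_A*n_B*(2*n_A*n_B - n_A - n_B) / ((n_A+n_B)^2 * (n_A+n_B-1)) = 2000/900 = 2.2222.
        SD[R] = 1.4907.
Step 4: R = E[R], so z = 0 with no continuity correction.
Step 5: Two-sided p-value via normal approximation = 2*(1 - Phi(|z|)) = 1.000000.
Step 6: alpha = 0.1. fail to reject H0.

R = 6, z = 0.0000, p = 1.000000, fail to reject H0.


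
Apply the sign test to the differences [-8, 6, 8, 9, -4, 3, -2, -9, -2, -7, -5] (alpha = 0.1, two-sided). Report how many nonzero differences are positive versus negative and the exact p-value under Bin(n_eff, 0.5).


Step 1: Discard zero differences. Original n = 11; n_eff = number of nonzero differences = 11.
Nonzero differences (with sign): -8, +6, +8, +9, -4, +3, -2, -9, -2, -7, -5
Step 2: Count signs: positive = 4, negative = 7.
Step 3: Under H0: P(positive) = 0.5, so the number of positives S ~ Bin(11, 0.5).
Step 4: Two-sided exact p-value = sum of Bin(11,0.5) probabilities at or below the observed probability = 0.548828.
Step 5: alpha = 0.1. fail to reject H0.

n_eff = 11, pos = 4, neg = 7, p = 0.548828, fail to reject H0.


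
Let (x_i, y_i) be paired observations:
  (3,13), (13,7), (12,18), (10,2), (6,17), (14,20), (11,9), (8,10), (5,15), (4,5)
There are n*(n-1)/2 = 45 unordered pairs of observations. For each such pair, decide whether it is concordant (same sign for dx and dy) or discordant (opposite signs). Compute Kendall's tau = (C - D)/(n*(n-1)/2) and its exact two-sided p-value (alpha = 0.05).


Step 1: Enumerate the 45 unordered pairs (i,j) with i<j and classify each by sign(x_j-x_i) * sign(y_j-y_i).
  (1,2):dx=+10,dy=-6->D; (1,3):dx=+9,dy=+5->C; (1,4):dx=+7,dy=-11->D; (1,5):dx=+3,dy=+4->C
  (1,6):dx=+11,dy=+7->C; (1,7):dx=+8,dy=-4->D; (1,8):dx=+5,dy=-3->D; (1,9):dx=+2,dy=+2->C
  (1,10):dx=+1,dy=-8->D; (2,3):dx=-1,dy=+11->D; (2,4):dx=-3,dy=-5->C; (2,5):dx=-7,dy=+10->D
  (2,6):dx=+1,dy=+13->C; (2,7):dx=-2,dy=+2->D; (2,8):dx=-5,dy=+3->D; (2,9):dx=-8,dy=+8->D
  (2,10):dx=-9,dy=-2->C; (3,4):dx=-2,dy=-16->C; (3,5):dx=-6,dy=-1->C; (3,6):dx=+2,dy=+2->C
  (3,7):dx=-1,dy=-9->C; (3,8):dx=-4,dy=-8->C; (3,9):dx=-7,dy=-3->C; (3,10):dx=-8,dy=-13->C
  (4,5):dx=-4,dy=+15->D; (4,6):dx=+4,dy=+18->C; (4,7):dx=+1,dy=+7->C; (4,8):dx=-2,dy=+8->D
  (4,9):dx=-5,dy=+13->D; (4,10):dx=-6,dy=+3->D; (5,6):dx=+8,dy=+3->C; (5,7):dx=+5,dy=-8->D
  (5,8):dx=+2,dy=-7->D; (5,9):dx=-1,dy=-2->C; (5,10):dx=-2,dy=-12->C; (6,7):dx=-3,dy=-11->C
  (6,8):dx=-6,dy=-10->C; (6,9):dx=-9,dy=-5->C; (6,10):dx=-10,dy=-15->C; (7,8):dx=-3,dy=+1->D
  (7,9):dx=-6,dy=+6->D; (7,10):dx=-7,dy=-4->C; (8,9):dx=-3,dy=+5->D; (8,10):dx=-4,dy=-5->C
  (9,10):dx=-1,dy=-10->C
Step 2: C = 26, D = 19, total pairs = 45.
Step 3: tau = (C - D)/(n(n-1)/2) = (26 - 19)/45 = 0.155556.
Step 4: Exact two-sided p-value (enumerate n! = 3628800 permutations of y under H0): p = 0.600654.
Step 5: alpha = 0.05. fail to reject H0.

tau_b = 0.1556 (C=26, D=19), p = 0.600654, fail to reject H0.


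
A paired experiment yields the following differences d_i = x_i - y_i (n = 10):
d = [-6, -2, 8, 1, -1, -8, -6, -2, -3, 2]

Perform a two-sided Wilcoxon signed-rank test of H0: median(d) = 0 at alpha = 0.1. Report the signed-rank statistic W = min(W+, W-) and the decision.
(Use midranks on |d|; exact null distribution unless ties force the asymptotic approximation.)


Step 1: Drop any zero differences (none here) and take |d_i|.
|d| = [6, 2, 8, 1, 1, 8, 6, 2, 3, 2]
Step 2: Midrank |d_i| (ties get averaged ranks).
ranks: |6|->7.5, |2|->4, |8|->9.5, |1|->1.5, |1|->1.5, |8|->9.5, |6|->7.5, |2|->4, |3|->6, |2|->4
Step 3: Attach original signs; sum ranks with positive sign and with negative sign.
W+ = 9.5 + 1.5 + 4 = 15
W- = 7.5 + 4 + 1.5 + 9.5 + 7.5 + 4 + 6 = 40
(Check: W+ + W- = 55 should equal n(n+1)/2 = 55.)
Step 4: Test statistic W = min(W+, W-) = 15.
Step 5: Ties in |d|, so use the tie-corrected normal approximation.
        E[W] = n(n+1)/4 = 10*11/4 = 27.5.
        Tie groups: |d|=1 (t=2), |d|=2 (t=3), |d|=6 (t=2), |d|=8 (t=2); sum(t^3 - t) = 42.
        Var[W] = n(n+1)(2n+1)/24 - sum(t^3-t)/48 = 2310/24 - 42/48 = 95.375.
        z = (W - E[W]) / sqrt(Var[W]) = (15 - 27.5) / 9.7660 = -1.2799.
        Two-sided p = 2*Phi(z) = 0.200563.
Step 6: alpha = 0.1. fail to reject H0.

W+ = 15, W- = 40, W = min = 15, p = 0.200563, fail to reject H0.


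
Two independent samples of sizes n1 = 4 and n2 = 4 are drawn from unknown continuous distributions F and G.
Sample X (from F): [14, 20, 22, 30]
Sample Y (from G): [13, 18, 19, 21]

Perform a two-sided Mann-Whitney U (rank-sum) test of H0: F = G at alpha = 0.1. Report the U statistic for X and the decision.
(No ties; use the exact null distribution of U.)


Step 1: Combine and sort all 8 observations; assign midranks.
sorted (value, group): (13,Y), (14,X), (18,Y), (19,Y), (20,X), (21,Y), (22,X), (30,X)
ranks: 13->1, 14->2, 18->3, 19->4, 20->5, 21->6, 22->7, 30->8
Step 2: Rank sum for X: R1 = 2 + 5 + 7 + 8 = 22.
Step 3: U_X = R1 - n1(n1+1)/2 = 22 - 4*5/2 = 22 - 10 = 12.
       U_Y = n1*n2 - U_X = 16 - 12 = 4.
Step 4: No ties, so the exact null distribution of U (based on enumerating the C(8,4) = 70 equally likely rank assignments) gives the two-sided p-value.
Step 5: p-value = 0.342857; compare to alpha = 0.1. fail to reject H0.

U_X = 12, p = 0.342857, fail to reject H0 at alpha = 0.1.


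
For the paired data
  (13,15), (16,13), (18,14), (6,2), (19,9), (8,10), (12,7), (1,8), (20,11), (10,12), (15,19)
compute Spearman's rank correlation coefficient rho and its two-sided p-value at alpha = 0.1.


Step 1: Rank x and y separately (midranks; no ties here).
rank(x): 13->6, 16->8, 18->9, 6->2, 19->10, 8->3, 12->5, 1->1, 20->11, 10->4, 15->7
rank(y): 15->10, 13->8, 14->9, 2->1, 9->4, 10->5, 7->2, 8->3, 11->6, 12->7, 19->11
Step 2: d_i = R_x(i) - R_y(i); compute d_i^2.
  (6-10)^2=16, (8-8)^2=0, (9-9)^2=0, (2-1)^2=1, (10-4)^2=36, (3-5)^2=4, (5-2)^2=9, (1-3)^2=4, (11-6)^2=25, (4-7)^2=9, (7-11)^2=16
sum(d^2) = 120.
Step 3: rho = 1 - 6*120 / (11*(11^2 - 1)) = 1 - 720/1320 = 0.454545.
Step 4: Under H0, t = rho * sqrt((n-2)/(1-rho^2)) = 1.5309 ~ t(9).
Step 5: Two-sided p-value from the t-distribution with 9 df = 0.160145.
Step 6: alpha = 0.1. fail to reject H0.

rho = 0.4545, p = 0.160145, fail to reject H0 at alpha = 0.1.


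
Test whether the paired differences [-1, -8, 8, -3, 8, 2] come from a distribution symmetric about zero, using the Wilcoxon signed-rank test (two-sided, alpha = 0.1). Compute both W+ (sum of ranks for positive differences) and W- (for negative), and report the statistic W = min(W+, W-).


Step 1: Drop any zero differences (none here) and take |d_i|.
|d| = [1, 8, 8, 3, 8, 2]
Step 2: Midrank |d_i| (ties get averaged ranks).
ranks: |1|->1, |8|->5, |8|->5, |3|->3, |8|->5, |2|->2
Step 3: Attach original signs; sum ranks with positive sign and with negative sign.
W+ = 5 + 5 + 2 = 12
W- = 1 + 5 + 3 = 9
(Check: W+ + W- = 21 should equal n(n+1)/2 = 21.)
Step 4: Test statistic W = min(W+, W-) = 9.
Step 5: Ties in |d|, so use the tie-corrected normal approximation.
        E[W] = n(n+1)/4 = 6*7/4 = 10.5.
        Tie groups: |d|=8 (t=3); sum(t^3 - t) = 24.
        Var[W] = n(n+1)(2n+1)/24 - sum(t^3-t)/48 = 546/24 - 24/48 = 22.25.
        z = (W - E[W]) / sqrt(Var[W]) = (9 - 10.5) / 4.7170 = -0.3180.
        Two-sided p = 2*Phi(z) = 0.750485.
Step 6: alpha = 0.1. fail to reject H0.

W+ = 12, W- = 9, W = min = 9, p = 0.750485, fail to reject H0.


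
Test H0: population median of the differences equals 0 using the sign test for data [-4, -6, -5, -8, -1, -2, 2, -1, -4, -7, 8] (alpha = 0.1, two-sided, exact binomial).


Step 1: Discard zero differences. Original n = 11; n_eff = number of nonzero differences = 11.
Nonzero differences (with sign): -4, -6, -5, -8, -1, -2, +2, -1, -4, -7, +8
Step 2: Count signs: positive = 2, negative = 9.
Step 3: Under H0: P(positive) = 0.5, so the number of positives S ~ Bin(11, 0.5).
Step 4: Two-sided exact p-value = sum of Bin(11,0.5) probabilities at or below the observed probability = 0.065430.
Step 5: alpha = 0.1. reject H0.

n_eff = 11, pos = 2, neg = 9, p = 0.065430, reject H0.


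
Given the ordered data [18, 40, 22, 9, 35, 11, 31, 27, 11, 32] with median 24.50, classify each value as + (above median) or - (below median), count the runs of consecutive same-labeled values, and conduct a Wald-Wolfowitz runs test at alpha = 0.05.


Step 1: Compute median = 24.50; label A = above, B = below.
Labels in order: BABBABAABA  (n_A = 5, n_B = 5)
Step 2: Count runs R = 8.
Step 3: Under H0 (random ordering), E[R] = 2*n_A*n_B/(n_A+n_B) + 1 = 2*5*5/10 + 1 = 6.0000.
        Var[R] = 2*n_A*n_B*(2*n_A*n_B - n_A - n_B) / ((n_A+n_B)^2 * (n_A+n_B-1)) = 2000/900 = 2.2222.
        SD[R] = 1.4907.
Step 4: Continuity-corrected z = (R - 0.5 - E[R]) / SD[R] = (8 - 0.5 - 6.0000) / 1.4907 = 1.0062.
Step 5: Two-sided p-value via normal approximation = 2*(1 - Phi(|z|)) = 0.314305.
Step 6: alpha = 0.05. fail to reject H0.

R = 8, z = 1.0062, p = 0.314305, fail to reject H0.


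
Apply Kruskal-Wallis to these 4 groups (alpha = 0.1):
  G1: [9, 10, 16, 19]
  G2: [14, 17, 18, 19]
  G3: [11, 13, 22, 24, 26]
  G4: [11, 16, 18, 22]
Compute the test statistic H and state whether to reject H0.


Step 1: Combine all N = 17 observations and assign midranks.
sorted (value, group, rank): (9,G1,1), (10,G1,2), (11,G3,3.5), (11,G4,3.5), (13,G3,5), (14,G2,6), (16,G1,7.5), (16,G4,7.5), (17,G2,9), (18,G2,10.5), (18,G4,10.5), (19,G1,12.5), (19,G2,12.5), (22,G3,14.5), (22,G4,14.5), (24,G3,16), (26,G3,17)
Step 2: Sum ranks within each group.
R_1 = 23 (n_1 = 4)
R_2 = 38 (n_2 = 4)
R_3 = 56 (n_3 = 5)
R_4 = 36 (n_4 = 4)
Step 3: H = 12/(N(N+1)) * sum(R_i^2/n_i) - 3(N+1)
     = 12/(17*18) * (23^2/4 + 38^2/4 + 56^2/5 + 36^2/4) - 3*18
     = 0.039216 * 1444.45 - 54
     = 2.645098.
Step 4: Ties present; correction factor C = 1 - 30/(17^3 - 17) = 0.993873. Corrected H = 2.645098 / 0.993873 = 2.661406.
Step 5: Under H0, H ~ chi^2(3); p-value = 0.446826.
Step 6: alpha = 0.1. fail to reject H0.

H = 2.6614, df = 3, p = 0.446826, fail to reject H0.


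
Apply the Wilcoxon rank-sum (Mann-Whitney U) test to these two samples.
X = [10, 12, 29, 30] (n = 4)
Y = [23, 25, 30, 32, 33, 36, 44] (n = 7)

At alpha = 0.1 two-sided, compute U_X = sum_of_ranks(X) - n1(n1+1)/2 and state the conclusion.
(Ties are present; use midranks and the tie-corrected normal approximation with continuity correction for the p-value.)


Step 1: Combine and sort all 11 observations; assign midranks.
sorted (value, group): (10,X), (12,X), (23,Y), (25,Y), (29,X), (30,X), (30,Y), (32,Y), (33,Y), (36,Y), (44,Y)
ranks: 10->1, 12->2, 23->3, 25->4, 29->5, 30->6.5, 30->6.5, 32->8, 33->9, 36->10, 44->11
Step 2: Rank sum for X: R1 = 1 + 2 + 5 + 6.5 = 14.5.
Step 3: U_X = R1 - n1(n1+1)/2 = 14.5 - 4*5/2 = 14.5 - 10 = 4.5.
       U_Y = n1*n2 - U_X = 28 - 4.5 = 23.5.
Step 4: Ties are present, so use the tie-corrected normal approximation (with continuity correction) for the p-value.
Step 5: p-value = 0.088247; compare to alpha = 0.1. reject H0.

U_X = 4.5, p = 0.088247, reject H0 at alpha = 0.1.


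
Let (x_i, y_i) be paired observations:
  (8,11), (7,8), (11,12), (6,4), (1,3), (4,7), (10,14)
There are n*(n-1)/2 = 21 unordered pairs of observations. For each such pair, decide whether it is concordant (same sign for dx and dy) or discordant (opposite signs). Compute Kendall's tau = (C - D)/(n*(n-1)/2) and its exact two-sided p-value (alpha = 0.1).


Step 1: Enumerate the 21 unordered pairs (i,j) with i<j and classify each by sign(x_j-x_i) * sign(y_j-y_i).
  (1,2):dx=-1,dy=-3->C; (1,3):dx=+3,dy=+1->C; (1,4):dx=-2,dy=-7->C; (1,5):dx=-7,dy=-8->C
  (1,6):dx=-4,dy=-4->C; (1,7):dx=+2,dy=+3->C; (2,3):dx=+4,dy=+4->C; (2,4):dx=-1,dy=-4->C
  (2,5):dx=-6,dy=-5->C; (2,6):dx=-3,dy=-1->C; (2,7):dx=+3,dy=+6->C; (3,4):dx=-5,dy=-8->C
  (3,5):dx=-10,dy=-9->C; (3,6):dx=-7,dy=-5->C; (3,7):dx=-1,dy=+2->D; (4,5):dx=-5,dy=-1->C
  (4,6):dx=-2,dy=+3->D; (4,7):dx=+4,dy=+10->C; (5,6):dx=+3,dy=+4->C; (5,7):dx=+9,dy=+11->C
  (6,7):dx=+6,dy=+7->C
Step 2: C = 19, D = 2, total pairs = 21.
Step 3: tau = (C - D)/(n(n-1)/2) = (19 - 2)/21 = 0.809524.
Step 4: Exact two-sided p-value (enumerate n! = 5040 permutations of y under H0): p = 0.010714.
Step 5: alpha = 0.1. reject H0.

tau_b = 0.8095 (C=19, D=2), p = 0.010714, reject H0.


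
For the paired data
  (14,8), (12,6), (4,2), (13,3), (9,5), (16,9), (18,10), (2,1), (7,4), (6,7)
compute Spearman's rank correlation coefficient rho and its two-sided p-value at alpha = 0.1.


Step 1: Rank x and y separately (midranks; no ties here).
rank(x): 14->8, 12->6, 4->2, 13->7, 9->5, 16->9, 18->10, 2->1, 7->4, 6->3
rank(y): 8->8, 6->6, 2->2, 3->3, 5->5, 9->9, 10->10, 1->1, 4->4, 7->7
Step 2: d_i = R_x(i) - R_y(i); compute d_i^2.
  (8-8)^2=0, (6-6)^2=0, (2-2)^2=0, (7-3)^2=16, (5-5)^2=0, (9-9)^2=0, (10-10)^2=0, (1-1)^2=0, (4-4)^2=0, (3-7)^2=16
sum(d^2) = 32.
Step 3: rho = 1 - 6*32 / (10*(10^2 - 1)) = 1 - 192/990 = 0.806061.
Step 4: Under H0, t = rho * sqrt((n-2)/(1-rho^2)) = 3.8522 ~ t(8).
Step 5: Two-sided p-value from the t-distribution with 8 df = 0.004862.
Step 6: alpha = 0.1. reject H0.

rho = 0.8061, p = 0.004862, reject H0 at alpha = 0.1.


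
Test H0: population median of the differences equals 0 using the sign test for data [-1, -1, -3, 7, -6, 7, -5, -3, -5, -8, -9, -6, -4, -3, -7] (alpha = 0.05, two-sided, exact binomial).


Step 1: Discard zero differences. Original n = 15; n_eff = number of nonzero differences = 15.
Nonzero differences (with sign): -1, -1, -3, +7, -6, +7, -5, -3, -5, -8, -9, -6, -4, -3, -7
Step 2: Count signs: positive = 2, negative = 13.
Step 3: Under H0: P(positive) = 0.5, so the number of positives S ~ Bin(15, 0.5).
Step 4: Two-sided exact p-value = sum of Bin(15,0.5) probabilities at or below the observed probability = 0.007385.
Step 5: alpha = 0.05. reject H0.

n_eff = 15, pos = 2, neg = 13, p = 0.007385, reject H0.


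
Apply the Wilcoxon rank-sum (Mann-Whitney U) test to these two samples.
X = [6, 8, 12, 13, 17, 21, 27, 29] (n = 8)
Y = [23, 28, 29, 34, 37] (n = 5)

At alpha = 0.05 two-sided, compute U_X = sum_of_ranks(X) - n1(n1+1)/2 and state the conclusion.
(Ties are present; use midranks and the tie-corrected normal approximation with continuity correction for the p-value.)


Step 1: Combine and sort all 13 observations; assign midranks.
sorted (value, group): (6,X), (8,X), (12,X), (13,X), (17,X), (21,X), (23,Y), (27,X), (28,Y), (29,X), (29,Y), (34,Y), (37,Y)
ranks: 6->1, 8->2, 12->3, 13->4, 17->5, 21->6, 23->7, 27->8, 28->9, 29->10.5, 29->10.5, 34->12, 37->13
Step 2: Rank sum for X: R1 = 1 + 2 + 3 + 4 + 5 + 6 + 8 + 10.5 = 39.5.
Step 3: U_X = R1 - n1(n1+1)/2 = 39.5 - 8*9/2 = 39.5 - 36 = 3.5.
       U_Y = n1*n2 - U_X = 40 - 3.5 = 36.5.
Step 4: Ties are present, so use the tie-corrected normal approximation (with continuity correction) for the p-value.
Step 5: p-value = 0.019007; compare to alpha = 0.05. reject H0.

U_X = 3.5, p = 0.019007, reject H0 at alpha = 0.05.


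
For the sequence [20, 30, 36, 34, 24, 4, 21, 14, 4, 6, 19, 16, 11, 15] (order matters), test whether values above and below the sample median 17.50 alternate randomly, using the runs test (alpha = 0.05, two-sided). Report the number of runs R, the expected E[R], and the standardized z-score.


Step 1: Compute median = 17.50; label A = above, B = below.
Labels in order: AAAAABABBBABBB  (n_A = 7, n_B = 7)
Step 2: Count runs R = 6.
Step 3: Under H0 (random ordering), E[R] = 2*n_A*n_B/(n_A+n_B) + 1 = 2*7*7/14 + 1 = 8.0000.
        Var[R] = 2*n_A*n_B*(2*n_A*n_B - n_A - n_B) / ((n_A+n_B)^2 * (n_A+n_B-1)) = 8232/2548 = 3.2308.
        SD[R] = 1.7974.
Step 4: Continuity-corrected z = (R + 0.5 - E[R]) / SD[R] = (6 + 0.5 - 8.0000) / 1.7974 = -0.8345.
Step 5: Two-sided p-value via normal approximation = 2*(1 - Phi(|z|)) = 0.403986.
Step 6: alpha = 0.05. fail to reject H0.

R = 6, z = -0.8345, p = 0.403986, fail to reject H0.


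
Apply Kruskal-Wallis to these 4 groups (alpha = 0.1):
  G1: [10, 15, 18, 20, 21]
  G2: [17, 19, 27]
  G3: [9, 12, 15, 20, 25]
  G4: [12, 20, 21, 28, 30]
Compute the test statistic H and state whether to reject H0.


Step 1: Combine all N = 18 observations and assign midranks.
sorted (value, group, rank): (9,G3,1), (10,G1,2), (12,G3,3.5), (12,G4,3.5), (15,G1,5.5), (15,G3,5.5), (17,G2,7), (18,G1,8), (19,G2,9), (20,G1,11), (20,G3,11), (20,G4,11), (21,G1,13.5), (21,G4,13.5), (25,G3,15), (27,G2,16), (28,G4,17), (30,G4,18)
Step 2: Sum ranks within each group.
R_1 = 40 (n_1 = 5)
R_2 = 32 (n_2 = 3)
R_3 = 36 (n_3 = 5)
R_4 = 63 (n_4 = 5)
Step 3: H = 12/(N(N+1)) * sum(R_i^2/n_i) - 3(N+1)
     = 12/(18*19) * (40^2/5 + 32^2/3 + 36^2/5 + 63^2/5) - 3*19
     = 0.035088 * 1714.33 - 57
     = 3.152047.
Step 4: Ties present; correction factor C = 1 - 42/(18^3 - 18) = 0.992776. Corrected H = 3.152047 / 0.992776 = 3.174983.
Step 5: Under H0, H ~ chi^2(3); p-value = 0.365425.
Step 6: alpha = 0.1. fail to reject H0.

H = 3.1750, df = 3, p = 0.365425, fail to reject H0.


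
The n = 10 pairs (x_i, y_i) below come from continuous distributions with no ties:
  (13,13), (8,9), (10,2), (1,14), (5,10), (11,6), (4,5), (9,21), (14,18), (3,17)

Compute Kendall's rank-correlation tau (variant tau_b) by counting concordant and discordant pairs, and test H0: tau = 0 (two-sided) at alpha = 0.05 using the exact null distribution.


Step 1: Enumerate the 45 unordered pairs (i,j) with i<j and classify each by sign(x_j-x_i) * sign(y_j-y_i).
  (1,2):dx=-5,dy=-4->C; (1,3):dx=-3,dy=-11->C; (1,4):dx=-12,dy=+1->D; (1,5):dx=-8,dy=-3->C
  (1,6):dx=-2,dy=-7->C; (1,7):dx=-9,dy=-8->C; (1,8):dx=-4,dy=+8->D; (1,9):dx=+1,dy=+5->C
  (1,10):dx=-10,dy=+4->D; (2,3):dx=+2,dy=-7->D; (2,4):dx=-7,dy=+5->D; (2,5):dx=-3,dy=+1->D
  (2,6):dx=+3,dy=-3->D; (2,7):dx=-4,dy=-4->C; (2,8):dx=+1,dy=+12->C; (2,9):dx=+6,dy=+9->C
  (2,10):dx=-5,dy=+8->D; (3,4):dx=-9,dy=+12->D; (3,5):dx=-5,dy=+8->D; (3,6):dx=+1,dy=+4->C
  (3,7):dx=-6,dy=+3->D; (3,8):dx=-1,dy=+19->D; (3,9):dx=+4,dy=+16->C; (3,10):dx=-7,dy=+15->D
  (4,5):dx=+4,dy=-4->D; (4,6):dx=+10,dy=-8->D; (4,7):dx=+3,dy=-9->D; (4,8):dx=+8,dy=+7->C
  (4,9):dx=+13,dy=+4->C; (4,10):dx=+2,dy=+3->C; (5,6):dx=+6,dy=-4->D; (5,7):dx=-1,dy=-5->C
  (5,8):dx=+4,dy=+11->C; (5,9):dx=+9,dy=+8->C; (5,10):dx=-2,dy=+7->D; (6,7):dx=-7,dy=-1->C
  (6,8):dx=-2,dy=+15->D; (6,9):dx=+3,dy=+12->C; (6,10):dx=-8,dy=+11->D; (7,8):dx=+5,dy=+16->C
  (7,9):dx=+10,dy=+13->C; (7,10):dx=-1,dy=+12->D; (8,9):dx=+5,dy=-3->D; (8,10):dx=-6,dy=-4->C
  (9,10):dx=-11,dy=-1->C
Step 2: C = 23, D = 22, total pairs = 45.
Step 3: tau = (C - D)/(n(n-1)/2) = (23 - 22)/45 = 0.022222.
Step 4: Exact two-sided p-value (enumerate n! = 3628800 permutations of y under H0): p = 1.000000.
Step 5: alpha = 0.05. fail to reject H0.

tau_b = 0.0222 (C=23, D=22), p = 1.000000, fail to reject H0.


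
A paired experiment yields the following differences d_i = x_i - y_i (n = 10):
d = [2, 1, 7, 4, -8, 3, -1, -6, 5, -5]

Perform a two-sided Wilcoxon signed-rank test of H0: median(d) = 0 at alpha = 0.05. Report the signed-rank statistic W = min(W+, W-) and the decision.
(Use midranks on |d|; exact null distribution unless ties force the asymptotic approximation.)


Step 1: Drop any zero differences (none here) and take |d_i|.
|d| = [2, 1, 7, 4, 8, 3, 1, 6, 5, 5]
Step 2: Midrank |d_i| (ties get averaged ranks).
ranks: |2|->3, |1|->1.5, |7|->9, |4|->5, |8|->10, |3|->4, |1|->1.5, |6|->8, |5|->6.5, |5|->6.5
Step 3: Attach original signs; sum ranks with positive sign and with negative sign.
W+ = 3 + 1.5 + 9 + 5 + 4 + 6.5 = 29
W- = 10 + 1.5 + 8 + 6.5 = 26
(Check: W+ + W- = 55 should equal n(n+1)/2 = 55.)
Step 4: Test statistic W = min(W+, W-) = 26.
Step 5: Ties in |d|, so use the tie-corrected normal approximation.
        E[W] = n(n+1)/4 = 10*11/4 = 27.5.
        Tie groups: |d|=1 (t=2), |d|=5 (t=2); sum(t^3 - t) = 12.
        Var[W] = n(n+1)(2n+1)/24 - sum(t^3-t)/48 = 2310/24 - 12/48 = 96.
        z = (W - E[W]) / sqrt(Var[W]) = (26 - 27.5) / 9.7980 = -0.1531.
        Two-sided p = 2*Phi(z) = 0.878325.
Step 6: alpha = 0.05. fail to reject H0.

W+ = 29, W- = 26, W = min = 26, p = 0.878325, fail to reject H0.


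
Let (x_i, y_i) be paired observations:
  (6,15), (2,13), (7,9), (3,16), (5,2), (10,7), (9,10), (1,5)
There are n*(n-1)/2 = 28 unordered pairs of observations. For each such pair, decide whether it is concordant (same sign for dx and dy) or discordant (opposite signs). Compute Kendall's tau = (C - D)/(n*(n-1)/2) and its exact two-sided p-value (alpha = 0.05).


Step 1: Enumerate the 28 unordered pairs (i,j) with i<j and classify each by sign(x_j-x_i) * sign(y_j-y_i).
  (1,2):dx=-4,dy=-2->C; (1,3):dx=+1,dy=-6->D; (1,4):dx=-3,dy=+1->D; (1,5):dx=-1,dy=-13->C
  (1,6):dx=+4,dy=-8->D; (1,7):dx=+3,dy=-5->D; (1,8):dx=-5,dy=-10->C; (2,3):dx=+5,dy=-4->D
  (2,4):dx=+1,dy=+3->C; (2,5):dx=+3,dy=-11->D; (2,6):dx=+8,dy=-6->D; (2,7):dx=+7,dy=-3->D
  (2,8):dx=-1,dy=-8->C; (3,4):dx=-4,dy=+7->D; (3,5):dx=-2,dy=-7->C; (3,6):dx=+3,dy=-2->D
  (3,7):dx=+2,dy=+1->C; (3,8):dx=-6,dy=-4->C; (4,5):dx=+2,dy=-14->D; (4,6):dx=+7,dy=-9->D
  (4,7):dx=+6,dy=-6->D; (4,8):dx=-2,dy=-11->C; (5,6):dx=+5,dy=+5->C; (5,7):dx=+4,dy=+8->C
  (5,8):dx=-4,dy=+3->D; (6,7):dx=-1,dy=+3->D; (6,8):dx=-9,dy=-2->C; (7,8):dx=-8,dy=-5->C
Step 2: C = 13, D = 15, total pairs = 28.
Step 3: tau = (C - D)/(n(n-1)/2) = (13 - 15)/28 = -0.071429.
Step 4: Exact two-sided p-value (enumerate n! = 40320 permutations of y under H0): p = 0.904861.
Step 5: alpha = 0.05. fail to reject H0.

tau_b = -0.0714 (C=13, D=15), p = 0.904861, fail to reject H0.


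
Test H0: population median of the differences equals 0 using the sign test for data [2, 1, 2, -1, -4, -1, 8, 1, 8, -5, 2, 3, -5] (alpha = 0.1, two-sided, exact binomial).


Step 1: Discard zero differences. Original n = 13; n_eff = number of nonzero differences = 13.
Nonzero differences (with sign): +2, +1, +2, -1, -4, -1, +8, +1, +8, -5, +2, +3, -5
Step 2: Count signs: positive = 8, negative = 5.
Step 3: Under H0: P(positive) = 0.5, so the number of positives S ~ Bin(13, 0.5).
Step 4: Two-sided exact p-value = sum of Bin(13,0.5) probabilities at or below the observed probability = 0.581055.
Step 5: alpha = 0.1. fail to reject H0.

n_eff = 13, pos = 8, neg = 5, p = 0.581055, fail to reject H0.


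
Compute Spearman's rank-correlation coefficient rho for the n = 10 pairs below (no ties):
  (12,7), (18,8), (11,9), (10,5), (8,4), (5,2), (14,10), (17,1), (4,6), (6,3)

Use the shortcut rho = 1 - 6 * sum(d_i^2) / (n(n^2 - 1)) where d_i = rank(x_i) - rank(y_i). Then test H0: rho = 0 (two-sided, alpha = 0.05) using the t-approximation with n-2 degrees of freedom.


Step 1: Rank x and y separately (midranks; no ties here).
rank(x): 12->7, 18->10, 11->6, 10->5, 8->4, 5->2, 14->8, 17->9, 4->1, 6->3
rank(y): 7->7, 8->8, 9->9, 5->5, 4->4, 2->2, 10->10, 1->1, 6->6, 3->3
Step 2: d_i = R_x(i) - R_y(i); compute d_i^2.
  (7-7)^2=0, (10-8)^2=4, (6-9)^2=9, (5-5)^2=0, (4-4)^2=0, (2-2)^2=0, (8-10)^2=4, (9-1)^2=64, (1-6)^2=25, (3-3)^2=0
sum(d^2) = 106.
Step 3: rho = 1 - 6*106 / (10*(10^2 - 1)) = 1 - 636/990 = 0.357576.
Step 4: Under H0, t = rho * sqrt((n-2)/(1-rho^2)) = 1.0830 ~ t(8).
Step 5: Two-sided p-value from the t-distribution with 8 df = 0.310376.
Step 6: alpha = 0.05. fail to reject H0.

rho = 0.3576, p = 0.310376, fail to reject H0 at alpha = 0.05.


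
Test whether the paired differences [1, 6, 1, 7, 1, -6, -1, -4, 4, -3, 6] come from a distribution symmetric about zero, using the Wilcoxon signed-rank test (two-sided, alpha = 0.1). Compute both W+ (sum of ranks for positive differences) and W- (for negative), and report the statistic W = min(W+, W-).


Step 1: Drop any zero differences (none here) and take |d_i|.
|d| = [1, 6, 1, 7, 1, 6, 1, 4, 4, 3, 6]
Step 2: Midrank |d_i| (ties get averaged ranks).
ranks: |1|->2.5, |6|->9, |1|->2.5, |7|->11, |1|->2.5, |6|->9, |1|->2.5, |4|->6.5, |4|->6.5, |3|->5, |6|->9
Step 3: Attach original signs; sum ranks with positive sign and with negative sign.
W+ = 2.5 + 9 + 2.5 + 11 + 2.5 + 6.5 + 9 = 43
W- = 9 + 2.5 + 6.5 + 5 = 23
(Check: W+ + W- = 66 should equal n(n+1)/2 = 66.)
Step 4: Test statistic W = min(W+, W-) = 23.
Step 5: Ties in |d|, so use the tie-corrected normal approximation.
        E[W] = n(n+1)/4 = 11*12/4 = 33.
        Tie groups: |d|=1 (t=4), |d|=4 (t=2), |d|=6 (t=3); sum(t^3 - t) = 90.
        Var[W] = n(n+1)(2n+1)/24 - sum(t^3-t)/48 = 3036/24 - 90/48 = 124.625.
        z = (W - E[W]) / sqrt(Var[W]) = (23 - 33) / 11.1636 = -0.8958.
        Two-sided p = 2*Phi(z) = 0.370375.
Step 6: alpha = 0.1. fail to reject H0.

W+ = 43, W- = 23, W = min = 23, p = 0.370375, fail to reject H0.


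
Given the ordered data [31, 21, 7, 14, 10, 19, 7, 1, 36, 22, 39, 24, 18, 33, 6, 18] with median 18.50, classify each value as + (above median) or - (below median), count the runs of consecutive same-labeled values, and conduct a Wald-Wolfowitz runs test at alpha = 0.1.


Step 1: Compute median = 18.50; label A = above, B = below.
Labels in order: AABBBABBAAAABABB  (n_A = 8, n_B = 8)
Step 2: Count runs R = 8.
Step 3: Under H0 (random ordering), E[R] = 2*n_A*n_B/(n_A+n_B) + 1 = 2*8*8/16 + 1 = 9.0000.
        Var[R] = 2*n_A*n_B*(2*n_A*n_B - n_A - n_B) / ((n_A+n_B)^2 * (n_A+n_B-1)) = 14336/3840 = 3.7333.
        SD[R] = 1.9322.
Step 4: Continuity-corrected z = (R + 0.5 - E[R]) / SD[R] = (8 + 0.5 - 9.0000) / 1.9322 = -0.2588.
Step 5: Two-sided p-value via normal approximation = 2*(1 - Phi(|z|)) = 0.795809.
Step 6: alpha = 0.1. fail to reject H0.

R = 8, z = -0.2588, p = 0.795809, fail to reject H0.


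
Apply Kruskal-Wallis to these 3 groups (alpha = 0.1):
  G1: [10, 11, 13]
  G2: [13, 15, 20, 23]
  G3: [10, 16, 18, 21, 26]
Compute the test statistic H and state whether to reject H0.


Step 1: Combine all N = 12 observations and assign midranks.
sorted (value, group, rank): (10,G1,1.5), (10,G3,1.5), (11,G1,3), (13,G1,4.5), (13,G2,4.5), (15,G2,6), (16,G3,7), (18,G3,8), (20,G2,9), (21,G3,10), (23,G2,11), (26,G3,12)
Step 2: Sum ranks within each group.
R_1 = 9 (n_1 = 3)
R_2 = 30.5 (n_2 = 4)
R_3 = 38.5 (n_3 = 5)
Step 3: H = 12/(N(N+1)) * sum(R_i^2/n_i) - 3(N+1)
     = 12/(12*13) * (9^2/3 + 30.5^2/4 + 38.5^2/5) - 3*13
     = 0.076923 * 556.013 - 39
     = 3.770192.
Step 4: Ties present; correction factor C = 1 - 12/(12^3 - 12) = 0.993007. Corrected H = 3.770192 / 0.993007 = 3.796743.
Step 5: Under H0, H ~ chi^2(2); p-value = 0.149812.
Step 6: alpha = 0.1. fail to reject H0.

H = 3.7967, df = 2, p = 0.149812, fail to reject H0.


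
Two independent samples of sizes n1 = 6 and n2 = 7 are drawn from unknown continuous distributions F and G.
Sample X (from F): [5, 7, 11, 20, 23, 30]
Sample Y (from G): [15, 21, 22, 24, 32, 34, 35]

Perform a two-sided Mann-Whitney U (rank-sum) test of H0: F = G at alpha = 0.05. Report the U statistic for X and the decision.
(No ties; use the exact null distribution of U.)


Step 1: Combine and sort all 13 observations; assign midranks.
sorted (value, group): (5,X), (7,X), (11,X), (15,Y), (20,X), (21,Y), (22,Y), (23,X), (24,Y), (30,X), (32,Y), (34,Y), (35,Y)
ranks: 5->1, 7->2, 11->3, 15->4, 20->5, 21->6, 22->7, 23->8, 24->9, 30->10, 32->11, 34->12, 35->13
Step 2: Rank sum for X: R1 = 1 + 2 + 3 + 5 + 8 + 10 = 29.
Step 3: U_X = R1 - n1(n1+1)/2 = 29 - 6*7/2 = 29 - 21 = 8.
       U_Y = n1*n2 - U_X = 42 - 8 = 34.
Step 4: No ties, so the exact null distribution of U (based on enumerating the C(13,6) = 1716 equally likely rank assignments) gives the two-sided p-value.
Step 5: p-value = 0.073427; compare to alpha = 0.05. fail to reject H0.

U_X = 8, p = 0.073427, fail to reject H0 at alpha = 0.05.


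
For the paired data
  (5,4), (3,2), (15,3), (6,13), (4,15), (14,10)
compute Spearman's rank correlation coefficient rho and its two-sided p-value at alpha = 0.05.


Step 1: Rank x and y separately (midranks; no ties here).
rank(x): 5->3, 3->1, 15->6, 6->4, 4->2, 14->5
rank(y): 4->3, 2->1, 3->2, 13->5, 15->6, 10->4
Step 2: d_i = R_x(i) - R_y(i); compute d_i^2.
  (3-3)^2=0, (1-1)^2=0, (6-2)^2=16, (4-5)^2=1, (2-6)^2=16, (5-4)^2=1
sum(d^2) = 34.
Step 3: rho = 1 - 6*34 / (6*(6^2 - 1)) = 1 - 204/210 = 0.028571.
Step 4: Under H0, t = rho * sqrt((n-2)/(1-rho^2)) = 0.0572 ~ t(4).
Step 5: Two-sided p-value from the t-distribution with 4 df = 0.957155.
Step 6: alpha = 0.05. fail to reject H0.

rho = 0.0286, p = 0.957155, fail to reject H0 at alpha = 0.05.


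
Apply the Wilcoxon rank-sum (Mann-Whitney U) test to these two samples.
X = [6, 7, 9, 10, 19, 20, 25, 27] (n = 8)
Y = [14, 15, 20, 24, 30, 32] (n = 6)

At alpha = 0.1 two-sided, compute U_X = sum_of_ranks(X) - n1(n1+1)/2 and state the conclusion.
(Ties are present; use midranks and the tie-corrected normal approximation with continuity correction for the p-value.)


Step 1: Combine and sort all 14 observations; assign midranks.
sorted (value, group): (6,X), (7,X), (9,X), (10,X), (14,Y), (15,Y), (19,X), (20,X), (20,Y), (24,Y), (25,X), (27,X), (30,Y), (32,Y)
ranks: 6->1, 7->2, 9->3, 10->4, 14->5, 15->6, 19->7, 20->8.5, 20->8.5, 24->10, 25->11, 27->12, 30->13, 32->14
Step 2: Rank sum for X: R1 = 1 + 2 + 3 + 4 + 7 + 8.5 + 11 + 12 = 48.5.
Step 3: U_X = R1 - n1(n1+1)/2 = 48.5 - 8*9/2 = 48.5 - 36 = 12.5.
       U_Y = n1*n2 - U_X = 48 - 12.5 = 35.5.
Step 4: Ties are present, so use the tie-corrected normal approximation (with continuity correction) for the p-value.
Step 5: p-value = 0.155126; compare to alpha = 0.1. fail to reject H0.

U_X = 12.5, p = 0.155126, fail to reject H0 at alpha = 0.1.


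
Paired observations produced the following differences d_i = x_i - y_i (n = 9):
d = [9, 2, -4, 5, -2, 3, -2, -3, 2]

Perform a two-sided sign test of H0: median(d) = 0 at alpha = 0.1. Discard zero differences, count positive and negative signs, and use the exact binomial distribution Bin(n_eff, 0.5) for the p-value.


Step 1: Discard zero differences. Original n = 9; n_eff = number of nonzero differences = 9.
Nonzero differences (with sign): +9, +2, -4, +5, -2, +3, -2, -3, +2
Step 2: Count signs: positive = 5, negative = 4.
Step 3: Under H0: P(positive) = 0.5, so the number of positives S ~ Bin(9, 0.5).
Step 4: Two-sided exact p-value = sum of Bin(9,0.5) probabilities at or below the observed probability = 1.000000.
Step 5: alpha = 0.1. fail to reject H0.

n_eff = 9, pos = 5, neg = 4, p = 1.000000, fail to reject H0.


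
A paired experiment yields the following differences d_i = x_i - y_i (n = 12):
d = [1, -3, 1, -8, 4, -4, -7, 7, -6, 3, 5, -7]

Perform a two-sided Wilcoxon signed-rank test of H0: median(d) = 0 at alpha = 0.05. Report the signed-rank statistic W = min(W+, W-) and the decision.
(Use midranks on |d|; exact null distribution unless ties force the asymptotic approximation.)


Step 1: Drop any zero differences (none here) and take |d_i|.
|d| = [1, 3, 1, 8, 4, 4, 7, 7, 6, 3, 5, 7]
Step 2: Midrank |d_i| (ties get averaged ranks).
ranks: |1|->1.5, |3|->3.5, |1|->1.5, |8|->12, |4|->5.5, |4|->5.5, |7|->10, |7|->10, |6|->8, |3|->3.5, |5|->7, |7|->10
Step 3: Attach original signs; sum ranks with positive sign and with negative sign.
W+ = 1.5 + 1.5 + 5.5 + 10 + 3.5 + 7 = 29
W- = 3.5 + 12 + 5.5 + 10 + 8 + 10 = 49
(Check: W+ + W- = 78 should equal n(n+1)/2 = 78.)
Step 4: Test statistic W = min(W+, W-) = 29.
Step 5: Ties in |d|, so use the tie-corrected normal approximation.
        E[W] = n(n+1)/4 = 12*13/4 = 39.
        Tie groups: |d|=1 (t=2), |d|=3 (t=2), |d|=4 (t=2), |d|=7 (t=3); sum(t^3 - t) = 42.
        Var[W] = n(n+1)(2n+1)/24 - sum(t^3-t)/48 = 3900/24 - 42/48 = 161.625.
        z = (W - E[W]) / sqrt(Var[W]) = (29 - 39) / 12.7132 = -0.7866.
        Two-sided p = 2*Phi(z) = 0.431525.
Step 6: alpha = 0.05. fail to reject H0.

W+ = 29, W- = 49, W = min = 29, p = 0.431525, fail to reject H0.


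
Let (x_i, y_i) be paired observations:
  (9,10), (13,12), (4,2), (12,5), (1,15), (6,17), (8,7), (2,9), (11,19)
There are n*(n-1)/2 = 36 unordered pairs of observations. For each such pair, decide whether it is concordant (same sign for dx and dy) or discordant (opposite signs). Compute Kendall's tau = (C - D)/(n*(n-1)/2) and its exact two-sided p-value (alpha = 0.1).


Step 1: Enumerate the 36 unordered pairs (i,j) with i<j and classify each by sign(x_j-x_i) * sign(y_j-y_i).
  (1,2):dx=+4,dy=+2->C; (1,3):dx=-5,dy=-8->C; (1,4):dx=+3,dy=-5->D; (1,5):dx=-8,dy=+5->D
  (1,6):dx=-3,dy=+7->D; (1,7):dx=-1,dy=-3->C; (1,8):dx=-7,dy=-1->C; (1,9):dx=+2,dy=+9->C
  (2,3):dx=-9,dy=-10->C; (2,4):dx=-1,dy=-7->C; (2,5):dx=-12,dy=+3->D; (2,6):dx=-7,dy=+5->D
  (2,7):dx=-5,dy=-5->C; (2,8):dx=-11,dy=-3->C; (2,9):dx=-2,dy=+7->D; (3,4):dx=+8,dy=+3->C
  (3,5):dx=-3,dy=+13->D; (3,6):dx=+2,dy=+15->C; (3,7):dx=+4,dy=+5->C; (3,8):dx=-2,dy=+7->D
  (3,9):dx=+7,dy=+17->C; (4,5):dx=-11,dy=+10->D; (4,6):dx=-6,dy=+12->D; (4,7):dx=-4,dy=+2->D
  (4,8):dx=-10,dy=+4->D; (4,9):dx=-1,dy=+14->D; (5,6):dx=+5,dy=+2->C; (5,7):dx=+7,dy=-8->D
  (5,8):dx=+1,dy=-6->D; (5,9):dx=+10,dy=+4->C; (6,7):dx=+2,dy=-10->D; (6,8):dx=-4,dy=-8->C
  (6,9):dx=+5,dy=+2->C; (7,8):dx=-6,dy=+2->D; (7,9):dx=+3,dy=+12->C; (8,9):dx=+9,dy=+10->C
Step 2: C = 19, D = 17, total pairs = 36.
Step 3: tau = (C - D)/(n(n-1)/2) = (19 - 17)/36 = 0.055556.
Step 4: Exact two-sided p-value (enumerate n! = 362880 permutations of y under H0): p = 0.919455.
Step 5: alpha = 0.1. fail to reject H0.

tau_b = 0.0556 (C=19, D=17), p = 0.919455, fail to reject H0.
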